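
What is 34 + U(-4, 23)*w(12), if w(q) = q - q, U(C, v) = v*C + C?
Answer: 34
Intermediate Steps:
U(C, v) = C + C*v (U(C, v) = C*v + C = C + C*v)
w(q) = 0
34 + U(-4, 23)*w(12) = 34 - 4*(1 + 23)*0 = 34 - 4*24*0 = 34 - 96*0 = 34 + 0 = 34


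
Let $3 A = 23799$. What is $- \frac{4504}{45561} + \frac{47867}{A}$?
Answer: $\frac{2145138155}{361435413} \approx 5.9351$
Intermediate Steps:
$A = 7933$ ($A = \frac{1}{3} \cdot 23799 = 7933$)
$- \frac{4504}{45561} + \frac{47867}{A} = - \frac{4504}{45561} + \frac{47867}{7933} = \frac{2145138155}{361435413}$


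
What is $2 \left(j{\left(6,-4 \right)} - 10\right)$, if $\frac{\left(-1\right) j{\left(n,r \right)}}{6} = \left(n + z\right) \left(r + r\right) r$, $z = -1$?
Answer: $-1940$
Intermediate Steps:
$j{\left(n,r \right)} = - 12 r^{2} \left(-1 + n\right)$ ($j{\left(n,r \right)} = - 6 \left(n - 1\right) \left(r + r\right) r = - 6 \left(-1 + n\right) 2 r r = - 6 \cdot 2 r \left(-1 + n\right) r = - 6 \cdot 2 r^{2} \left(-1 + n\right) = - 12 r^{2} \left(-1 + n\right)$)
$2 \left(j{\left(6,-4 \right)} - 10\right) = 2 \left(12 \left(-4\right)^{2} \left(1 - 6\right) - 10\right) = 2 \left(12 \cdot 16 \left(1 - 6\right) - 10\right) = 2 \left(12 \cdot 16 \left(-5\right) - 10\right) = 2 \left(-960 - 10\right) = 2 \left(-970\right) = -1940$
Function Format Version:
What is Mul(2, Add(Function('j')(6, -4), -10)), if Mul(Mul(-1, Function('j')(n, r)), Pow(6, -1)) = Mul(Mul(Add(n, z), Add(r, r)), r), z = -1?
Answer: -1940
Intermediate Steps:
Function('j')(n, r) = Mul(-12, Pow(r, 2), Add(-1, n)) (Function('j')(n, r) = Mul(-6, Mul(Mul(Add(n, -1), Add(r, r)), r)) = Mul(-6, Mul(Mul(Add(-1, n), Mul(2, r)), r)) = Mul(-6, Mul(Mul(2, r, Add(-1, n)), r)) = Mul(-6, Mul(2, Pow(r, 2), Add(-1, n))) = Mul(-12, Pow(r, 2), Add(-1, n)))
Mul(2, Add(Function('j')(6, -4), -10)) = Mul(2, Add(Mul(12, Pow(-4, 2), Add(1, Mul(-1, 6))), -10)) = Mul(2, Add(Mul(12, 16, Add(1, -6)), -10)) = Mul(2, Add(Mul(12, 16, -5), -10)) = Mul(2, Add(-960, -10)) = Mul(2, -970) = -1940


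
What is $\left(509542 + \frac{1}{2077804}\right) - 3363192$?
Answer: $- \frac{5929325384599}{2077804} \approx -2.8536 \cdot 10^{6}$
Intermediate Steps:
$\left(509542 + \frac{1}{2077804}\right) - 3363192 = \frac{1058728405769}{2077804} - 3363192 = - \frac{5929325384599}{2077804}$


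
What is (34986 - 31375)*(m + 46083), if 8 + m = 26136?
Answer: 260753921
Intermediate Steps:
m = 26128 (m = -8 + 26136 = 26128)
(34986 - 31375)*(m + 46083) = (34986 - 31375)*(26128 + 46083) = 3611*72211 = 260753921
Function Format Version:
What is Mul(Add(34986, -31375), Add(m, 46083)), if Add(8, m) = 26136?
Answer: 260753921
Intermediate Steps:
m = 26128 (m = Add(-8, 26136) = 26128)
Mul(Add(34986, -31375), Add(m, 46083)) = Mul(Add(34986, -31375), Add(26128, 46083)) = Mul(3611, 72211) = 260753921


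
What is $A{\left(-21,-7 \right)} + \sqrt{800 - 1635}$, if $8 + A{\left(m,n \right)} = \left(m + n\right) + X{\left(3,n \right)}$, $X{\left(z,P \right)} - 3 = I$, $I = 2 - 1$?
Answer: $-32 + i \sqrt{835} \approx -32.0 + 28.896 i$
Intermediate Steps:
$I = 1$
$X{\left(z,P \right)} = 4$ ($X{\left(z,P \right)} = 3 + 1 = 4$)
$A{\left(m,n \right)} = -4 + m + n$ ($A{\left(m,n \right)} = -8 + \left(\left(m + n\right) + 4\right) = -8 + \left(4 + m + n\right) = -4 + m + n$)
$A{\left(-21,-7 \right)} + \sqrt{800 - 1635} = \left(-4 - 21 - 7\right) + \sqrt{800 - 1635} = -32 + \sqrt{-835} = -32 + i \sqrt{835}$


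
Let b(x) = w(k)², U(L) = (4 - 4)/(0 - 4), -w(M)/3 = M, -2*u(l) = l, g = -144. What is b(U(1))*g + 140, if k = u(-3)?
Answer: -2776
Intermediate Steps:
u(l) = -l/2
k = 3/2 (k = -½*(-3) = 3/2 ≈ 1.5000)
w(M) = -3*M
U(L) = 0 (U(L) = 0/(-4) = 0*(-¼) = 0)
b(x) = 81/4 (b(x) = (-3*3/2)² = (-9/2)² = 81/4)
b(U(1))*g + 140 = (81/4)*(-144) + 140 = -2916 + 140 = -2776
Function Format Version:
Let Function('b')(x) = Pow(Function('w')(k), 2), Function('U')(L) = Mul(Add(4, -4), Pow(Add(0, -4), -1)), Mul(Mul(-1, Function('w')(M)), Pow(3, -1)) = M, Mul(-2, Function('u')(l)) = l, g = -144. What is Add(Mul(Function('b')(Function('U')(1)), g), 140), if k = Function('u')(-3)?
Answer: -2776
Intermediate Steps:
Function('u')(l) = Mul(Rational(-1, 2), l)
k = Rational(3, 2) (k = Mul(Rational(-1, 2), -3) = Rational(3, 2) ≈ 1.5000)
Function('w')(M) = Mul(-3, M)
Function('U')(L) = 0 (Function('U')(L) = Mul(0, Pow(-4, -1)) = Mul(0, Rational(-1, 4)) = 0)
Function('b')(x) = Rational(81, 4) (Function('b')(x) = Pow(Mul(-3, Rational(3, 2)), 2) = Pow(Rational(-9, 2), 2) = Rational(81, 4))
Add(Mul(Function('b')(Function('U')(1)), g), 140) = Add(Mul(Rational(81, 4), -144), 140) = Add(-2916, 140) = -2776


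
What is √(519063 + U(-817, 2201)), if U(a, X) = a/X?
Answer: √2514547518046/2201 ≈ 720.46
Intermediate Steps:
√(519063 + U(-817, 2201)) = √(519063 - 817/2201) = √(1142456846/2201) = √2514547518046/2201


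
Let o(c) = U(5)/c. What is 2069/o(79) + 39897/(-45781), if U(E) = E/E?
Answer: 7482910334/45781 ≈ 1.6345e+5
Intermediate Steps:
U(E) = 1
o(c) = 1/c
2069/o(79) + 39897/(-45781) = 2069/(1/79) + 39897/(-45781) = 2069/(1/79) + 39897*(-1/45781) = 2069*79 - 39897/45781 = 163451 - 39897/45781 = 7482910334/45781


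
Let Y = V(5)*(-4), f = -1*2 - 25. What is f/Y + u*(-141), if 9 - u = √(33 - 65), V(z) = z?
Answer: -25353/20 + 564*I*√2 ≈ -1267.7 + 797.62*I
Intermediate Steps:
f = -27 (f = -2 - 25 = -27)
Y = -20 (Y = 5*(-4) = -20)
u = 9 - 4*I*√2 (u = 9 - √(33 - 65) = 9 - √(-32) = 9 - 4*I*√2 ≈ 9.0 - 5.6569*I)
f/Y + u*(-141) = -27/(-20) + (9 - 4*I*√2)*(-141) = -27*(-1/20) + (-1269 + 564*I*√2) = 27/20 + (-1269 + 564*I*√2) = -25353/20 + 564*I*√2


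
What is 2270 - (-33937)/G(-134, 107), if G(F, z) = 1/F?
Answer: -4545288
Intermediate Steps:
2270 - (-33937)/G(-134, 107) = 2270 - (-33937)/(1/(-134)) = 2270 - (-33937)/(-1/134) = 2270 - (-33937)*(-134) = 2270 - 1*4547558 = 2270 - 4547558 = -4545288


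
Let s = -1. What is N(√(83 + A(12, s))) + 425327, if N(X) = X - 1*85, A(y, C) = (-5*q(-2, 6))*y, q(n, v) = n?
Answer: 425242 + √203 ≈ 4.2526e+5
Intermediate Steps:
A(y, C) = 10*y (A(y, C) = (-5*(-2))*y = 10*y)
N(X) = -85 + X (N(X) = X - 85 = -85 + X)
N(√(83 + A(12, s))) + 425327 = (-85 + √(83 + 10*12)) + 425327 = (-85 + √(83 + 120)) + 425327 = (-85 + √203) + 425327 = 425242 + √203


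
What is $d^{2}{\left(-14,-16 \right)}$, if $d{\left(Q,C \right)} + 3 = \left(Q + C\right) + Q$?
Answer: $2209$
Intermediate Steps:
$d{\left(Q,C \right)} = -3 + C + 2 Q$ ($d{\left(Q,C \right)} = -3 + \left(\left(Q + C\right) + Q\right) = -3 + \left(\left(C + Q\right) + Q\right) = -3 + \left(C + 2 Q\right) = -3 + C + 2 Q$)
$d^{2}{\left(-14,-16 \right)} = \left(-3 - 16 + 2 \left(-14\right)\right)^{2} = \left(-3 - 16 - 28\right)^{2} = \left(-47\right)^{2} = 2209$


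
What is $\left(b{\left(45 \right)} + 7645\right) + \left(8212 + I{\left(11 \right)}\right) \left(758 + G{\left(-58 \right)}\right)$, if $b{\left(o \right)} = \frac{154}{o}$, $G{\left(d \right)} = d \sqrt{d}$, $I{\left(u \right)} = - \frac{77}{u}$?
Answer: $\frac{280216729}{45} - 475890 i \sqrt{58} \approx 6.227 \cdot 10^{6} - 3.6243 \cdot 10^{6} i$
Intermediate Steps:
$G{\left(d \right)} = d^{\frac{3}{2}}$
$\left(b{\left(45 \right)} + 7645\right) + \left(8212 + I{\left(11 \right)}\right) \left(758 + G{\left(-58 \right)}\right) = \left(\frac{154}{45} + 7645\right) + \left(8212 - \frac{77}{11}\right) \left(758 + \left(-58\right)^{\frac{3}{2}}\right) = \left(154 \cdot \frac{1}{45} + 7645\right) + \left(8212 - 7\right) \left(758 - 58 i \sqrt{58}\right) = \left(\frac{154}{45} + 7645\right) + \left(8212 - 7\right) \left(758 - 58 i \sqrt{58}\right) = \frac{344179}{45} + 8205 \left(758 - 58 i \sqrt{58}\right) = \frac{344179}{45} + \left(6219390 - 475890 i \sqrt{58}\right) = \frac{280216729}{45} - 475890 i \sqrt{58}$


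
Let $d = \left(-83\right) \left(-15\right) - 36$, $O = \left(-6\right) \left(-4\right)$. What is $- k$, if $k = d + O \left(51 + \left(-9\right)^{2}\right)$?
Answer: $-4377$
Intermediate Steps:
$O = 24$
$d = 1209$ ($d = 1245 - 36 = 1209$)
$k = 4377$ ($k = 1209 + 24 \left(51 + \left(-9\right)^{2}\right) = 1209 + 24 \left(51 + 81\right) = 1209 + 24 \cdot 132 = 1209 + 3168 = 4377$)
$- k = \left(-1\right) 4377 = -4377$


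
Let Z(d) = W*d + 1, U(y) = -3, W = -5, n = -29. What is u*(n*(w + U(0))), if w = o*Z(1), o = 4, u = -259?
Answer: -142709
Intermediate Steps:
Z(d) = 1 - 5*d (Z(d) = -5*d + 1 = 1 - 5*d)
w = -16 (w = 4*(1 - 5*1) = 4*(1 - 5) = 4*(-4) = -16)
u*(n*(w + U(0))) = -(-7511)*(-16 - 3) = -(-7511)*(-19) = -259*551 = -142709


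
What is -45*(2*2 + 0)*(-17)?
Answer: 3060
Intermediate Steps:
-45*(2*2 + 0)*(-17) = -45*(4 + 0)*(-17) = -45*4*(-17) = -180*(-17) = 3060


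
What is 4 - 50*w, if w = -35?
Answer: 1754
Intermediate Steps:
4 - 50*w = 4 - 50*(-35) = 4 + 1750 = 1754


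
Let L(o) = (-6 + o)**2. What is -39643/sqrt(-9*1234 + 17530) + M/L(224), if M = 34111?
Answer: 34111/47524 - 39643*sqrt(1606)/3212 ≈ -493.89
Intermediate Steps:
-39643/sqrt(-9*1234 + 17530) + M/L(224) = -39643/sqrt(-9*1234 + 17530) + 34111/((-6 + 224)**2) = -39643/sqrt(-11106 + 17530) + 34111/(218**2) = -39643*sqrt(1606)/3212 + 34111/47524 = 34111/47524 - 39643*sqrt(1606)/3212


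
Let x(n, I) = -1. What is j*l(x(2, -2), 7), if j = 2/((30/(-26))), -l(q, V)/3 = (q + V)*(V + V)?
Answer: 2184/5 ≈ 436.80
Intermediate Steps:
l(q, V) = -6*V*(V + q) (l(q, V) = -3*(q + V)*(V + V) = -3*(V + q)*2*V = -6*V*(V + q))
j = -26/15 (j = 2/((30*(-1/26))) = 2/(-15/13) = 2*(-13/15) = -26/15 ≈ -1.7333)
j*l(x(2, -2), 7) = -(-52)*7*(7 - 1)/5 = -(-52)*7*6/5 = -26/15*(-252) = 2184/5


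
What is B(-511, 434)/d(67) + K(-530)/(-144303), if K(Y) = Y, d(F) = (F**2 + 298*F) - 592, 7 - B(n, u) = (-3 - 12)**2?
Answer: -18810664/3443502489 ≈ -0.0054627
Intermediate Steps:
B(n, u) = -218 (B(n, u) = 7 - (-3 - 12)**2 = 7 - 1*(-15)**2 = 7 - 1*225 = 7 - 225 = -218)
d(F) = -592 + F**2 + 298*F
B(-511, 434)/d(67) + K(-530)/(-144303) = -218/(-592 + 67**2 + 298*67) - 530/(-144303) = -218/(-592 + 4489 + 19966) - 530*(-1/144303) = -218/23863 + 530/144303 = -18810664/3443502489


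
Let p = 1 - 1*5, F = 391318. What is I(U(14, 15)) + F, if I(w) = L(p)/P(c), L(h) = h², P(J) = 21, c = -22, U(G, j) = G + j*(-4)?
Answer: 8217694/21 ≈ 3.9132e+5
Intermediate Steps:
U(G, j) = G - 4*j
p = -4 (p = 1 - 5 = -4)
I(w) = 16/21 (I(w) = (-4)²/21 = 16*(1/21) = 16/21)
I(U(14, 15)) + F = 16/21 + 391318 = 8217694/21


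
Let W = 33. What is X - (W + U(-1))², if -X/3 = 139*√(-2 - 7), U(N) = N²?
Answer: -1156 - 1251*I ≈ -1156.0 - 1251.0*I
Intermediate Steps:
X = -1251*I (X = -417*√(-2 - 7) = -417*√(-9) = -417*3*I = -1251*I ≈ -1251.0*I)
X - (W + U(-1))² = -1251*I - (33 + (-1)²)² = -1251*I - (33 + 1)² = -1251*I - 1*34² = -1251*I - 1*1156 = -1251*I - 1156 = -1156 - 1251*I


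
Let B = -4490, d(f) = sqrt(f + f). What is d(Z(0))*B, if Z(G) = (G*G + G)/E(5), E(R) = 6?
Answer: 0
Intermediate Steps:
Z(G) = G/6 + G**2/6 (Z(G) = (G*G + G)/6 = (G**2 + G)*(1/6) = (G + G**2)*(1/6) = G/6 + G**2/6)
d(f) = sqrt(2)*sqrt(f) (d(f) = sqrt(2*f) = sqrt(2)*sqrt(f))
d(Z(0))*B = (sqrt(2)*sqrt((1/6)*0*(1 + 0)))*(-4490) = (sqrt(2)*sqrt((1/6)*0*1))*(-4490) = (sqrt(2)*sqrt(0))*(-4490) = (sqrt(2)*0)*(-4490) = 0*(-4490) = 0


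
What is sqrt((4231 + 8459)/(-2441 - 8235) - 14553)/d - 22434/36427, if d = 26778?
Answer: -22434/36427 + 9*I*sqrt(568875998)/47646988 ≈ -0.61586 + 0.0045052*I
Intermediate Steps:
sqrt((4231 + 8459)/(-2441 - 8235) - 14553)/d - 22434/36427 = sqrt((4231 + 8459)/(-2441 - 8235) - 14553)/26778 - 22434/36427 = sqrt(12690/(-10676) - 14553)*(1/26778) - 22434*1/36427 = sqrt(12690*(-1/10676) - 14553)*(1/26778) - 22434/36427 = sqrt(-6345/5338 - 14553)*(1/26778) - 22434/36427 = sqrt(-77690259/5338)*(1/26778) - 22434/36427 = (27*I*sqrt(568875998)/5338)*(1/26778) - 22434/36427 = 9*I*sqrt(568875998)/47646988 - 22434/36427 = -22434/36427 + 9*I*sqrt(568875998)/47646988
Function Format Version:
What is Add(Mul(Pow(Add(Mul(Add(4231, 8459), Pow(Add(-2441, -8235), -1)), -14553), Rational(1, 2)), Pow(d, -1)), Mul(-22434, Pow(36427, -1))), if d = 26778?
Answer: Add(Rational(-22434, 36427), Mul(Rational(9, 47646988), I, Pow(568875998, Rational(1, 2)))) ≈ Add(-0.61586, Mul(0.0045052, I))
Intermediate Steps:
Add(Mul(Pow(Add(Mul(Add(4231, 8459), Pow(Add(-2441, -8235), -1)), -14553), Rational(1, 2)), Pow(d, -1)), Mul(-22434, Pow(36427, -1))) = Add(Mul(Pow(Add(Mul(Add(4231, 8459), Pow(Add(-2441, -8235), -1)), -14553), Rational(1, 2)), Pow(26778, -1)), Mul(-22434, Pow(36427, -1))) = Add(Mul(Pow(Add(Mul(12690, Pow(-10676, -1)), -14553), Rational(1, 2)), Rational(1, 26778)), Mul(-22434, Rational(1, 36427))) = Add(Mul(Pow(Add(Mul(12690, Rational(-1, 10676)), -14553), Rational(1, 2)), Rational(1, 26778)), Rational(-22434, 36427)) = Add(Mul(Pow(Add(Rational(-6345, 5338), -14553), Rational(1, 2)), Rational(1, 26778)), Rational(-22434, 36427)) = Add(Mul(Pow(Rational(-77690259, 5338), Rational(1, 2)), Rational(1, 26778)), Rational(-22434, 36427)) = Add(Mul(Mul(Rational(27, 5338), I, Pow(568875998, Rational(1, 2))), Rational(1, 26778)), Rational(-22434, 36427)) = Add(Mul(Rational(9, 47646988), I, Pow(568875998, Rational(1, 2))), Rational(-22434, 36427)) = Add(Rational(-22434, 36427), Mul(Rational(9, 47646988), I, Pow(568875998, Rational(1, 2))))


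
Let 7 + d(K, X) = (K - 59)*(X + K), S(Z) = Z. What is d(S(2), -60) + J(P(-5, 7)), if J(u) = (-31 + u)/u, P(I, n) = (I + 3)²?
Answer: 13169/4 ≈ 3292.3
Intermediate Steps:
d(K, X) = -7 + (-59 + K)*(K + X) (d(K, X) = -7 + (K - 59)*(X + K) = -7 + (-59 + K)*(K + X))
P(I, n) = (3 + I)²
J(u) = (-31 + u)/u
d(S(2), -60) + J(P(-5, 7)) = (-7 + 2² - 59*2 - 59*(-60) + 2*(-60)) + (-31 + (3 - 5)²)/((3 - 5)²) = (-7 + 4 - 118 + 3540 - 120) + (-31 + (-2)²)/((-2)²) = 3299 + (-31 + 4)/4 = 3299 + (¼)*(-27) = 3299 - 27/4 = 13169/4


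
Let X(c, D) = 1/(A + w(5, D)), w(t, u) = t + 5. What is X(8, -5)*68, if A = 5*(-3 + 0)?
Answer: -68/5 ≈ -13.600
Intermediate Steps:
w(t, u) = 5 + t
A = -15 (A = 5*(-3) = -15)
X(c, D) = -⅕ (X(c, D) = 1/(-15 + (5 + 5)) = 1/(-15 + 10) = 1/(-5) = -⅕)
X(8, -5)*68 = -⅕*68 = -68/5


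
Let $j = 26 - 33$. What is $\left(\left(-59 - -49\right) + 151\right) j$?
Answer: $-987$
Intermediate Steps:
$j = -7$
$\left(\left(-59 - -49\right) + 151\right) j = \left(\left(-59 - -49\right) + 151\right) \left(-7\right) = \left(\left(-59 + 49\right) + 151\right) \left(-7\right) = \left(-10 + 151\right) \left(-7\right) = 141 \left(-7\right) = -987$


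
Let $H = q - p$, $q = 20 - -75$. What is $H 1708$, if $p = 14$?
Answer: $138348$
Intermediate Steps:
$q = 95$ ($q = 20 + 75 = 95$)
$H = 81$ ($H = 95 - 14 = 81$)
$H 1708 = 81 \cdot 1708 = 138348$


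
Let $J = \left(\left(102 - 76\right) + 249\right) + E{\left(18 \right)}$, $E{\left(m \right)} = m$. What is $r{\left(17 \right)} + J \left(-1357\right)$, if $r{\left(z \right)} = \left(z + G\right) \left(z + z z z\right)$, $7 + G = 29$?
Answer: $-205331$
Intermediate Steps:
$G = 22$ ($G = -7 + 29 = 22$)
$J = 293$ ($J = \left(\left(102 - 76\right) + 249\right) + 18 = \left(26 + 249\right) + 18 = 275 + 18 = 293$)
$r{\left(z \right)} = \left(22 + z\right) \left(z + z^{3}\right)$ ($r{\left(z \right)} = \left(z + 22\right) \left(z + z z z\right) = \left(22 + z\right) \left(z + z^{2} z\right) = \left(22 + z\right) \left(z + z^{3}\right)$)
$r{\left(17 \right)} + J \left(-1357\right) = 17 \left(22 + 17 + 17^{3} + 22 \cdot 17^{2}\right) + 293 \left(-1357\right) = 17 \left(22 + 17 + 4913 + 22 \cdot 289\right) - 397601 = 17 \left(22 + 17 + 4913 + 6358\right) - 397601 = 17 \cdot 11310 - 397601 = 192270 - 397601 = -205331$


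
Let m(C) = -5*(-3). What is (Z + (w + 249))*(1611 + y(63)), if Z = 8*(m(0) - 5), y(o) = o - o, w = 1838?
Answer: 3491037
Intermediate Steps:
y(o) = 0
m(C) = 15
Z = 80 (Z = 8*(15 - 5) = 8*10 = 80)
(Z + (w + 249))*(1611 + y(63)) = (80 + (1838 + 249))*(1611 + 0) = (80 + 2087)*1611 = 2167*1611 = 3491037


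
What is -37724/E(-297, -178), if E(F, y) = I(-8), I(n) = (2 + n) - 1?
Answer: 37724/7 ≈ 5389.1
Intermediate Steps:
I(n) = 1 + n
E(F, y) = -7 (E(F, y) = 1 - 8 = -7)
-37724/E(-297, -178) = -37724/(-7) = -37724*(-⅐) = 37724/7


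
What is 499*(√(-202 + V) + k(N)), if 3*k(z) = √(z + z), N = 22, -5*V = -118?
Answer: 998*√11/3 + 998*I*√1115/5 ≈ 1103.3 + 6665.0*I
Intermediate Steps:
V = 118/5 (V = -⅕*(-118) = 118/5 ≈ 23.600)
k(z) = √2*√z/3 (k(z) = √(z + z)/3 = √(2*z)/3 = (√2*√z)/3 = √2*√z/3)
499*(√(-202 + V) + k(N)) = 499*(√(-202 + 118/5) + √2*√22/3) = 499*(√(-892/5) + 2*√11/3) = 499*(2*I*√1115/5 + 2*√11/3) = 499*(2*√11/3 + 2*I*√1115/5) = 998*√11/3 + 998*I*√1115/5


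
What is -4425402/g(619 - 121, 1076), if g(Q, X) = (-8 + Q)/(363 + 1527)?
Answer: -119485854/7 ≈ -1.7069e+7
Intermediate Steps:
g(Q, X) = -4/945 + Q/1890 (g(Q, X) = (-8 + Q)/1890 = (-8 + Q)*(1/1890) = -4/945 + Q/1890)
-4425402/g(619 - 121, 1076) = -4425402/(-4/945 + (619 - 121)/1890) = -4425402/(-4/945 + (1/1890)*498) = -4425402/(-4/945 + 83/315) = -4425402/7/27 = -4425402*27/7 = -119485854/7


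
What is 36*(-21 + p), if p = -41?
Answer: -2232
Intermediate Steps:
36*(-21 + p) = 36*(-21 - 41) = 36*(-62) = -2232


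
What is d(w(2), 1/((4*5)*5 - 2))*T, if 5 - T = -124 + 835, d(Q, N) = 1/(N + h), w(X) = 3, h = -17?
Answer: 69188/1665 ≈ 41.554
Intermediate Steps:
d(Q, N) = 1/(-17 + N) (d(Q, N) = 1/(N - 17) = 1/(-17 + N))
T = -706 (T = 5 - (-124 + 835) = 5 - 1*711 = 5 - 711 = -706)
d(w(2), 1/((4*5)*5 - 2))*T = -706/(-17 + 1/((4*5)*5 - 2)) = -706/(-17 + 1/(20*5 - 2)) = -706/(-17 + 1/(100 - 2)) = -706/(-17 + 1/98) = -706/(-1665/98) = -98/1665*(-706) = 69188/1665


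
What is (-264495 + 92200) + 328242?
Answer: 155947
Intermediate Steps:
(-264495 + 92200) + 328242 = -172295 + 328242 = 155947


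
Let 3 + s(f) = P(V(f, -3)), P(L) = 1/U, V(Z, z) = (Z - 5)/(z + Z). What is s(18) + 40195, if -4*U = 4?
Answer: 40191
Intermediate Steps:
U = -1 (U = -1/4*4 = -1)
V(Z, z) = (-5 + Z)/(Z + z)
P(L) = -1 (P(L) = 1/(-1) = -1)
s(f) = -4 (s(f) = -3 - 1 = -4)
s(18) + 40195 = -4 + 40195 = 40191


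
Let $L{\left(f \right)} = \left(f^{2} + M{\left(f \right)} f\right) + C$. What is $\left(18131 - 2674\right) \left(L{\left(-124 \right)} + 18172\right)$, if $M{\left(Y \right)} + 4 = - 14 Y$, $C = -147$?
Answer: $-2803389719$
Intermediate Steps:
$M{\left(Y \right)} = -4 - 14 Y$
$L{\left(f \right)} = -147 + f^{2} + f \left(-4 - 14 f\right)$ ($L{\left(f \right)} = \left(f^{2} + \left(-4 - 14 f\right) f\right) - 147 = \left(f^{2} + f \left(-4 - 14 f\right)\right) - 147 = -147 + f^{2} + f \left(-4 - 14 f\right)$)
$\left(18131 - 2674\right) \left(L{\left(-124 \right)} + 18172\right) = \left(18131 - 2674\right) \left(\left(-147 - 13 \left(-124\right)^{2} - -496\right) + 18172\right) = 15457 \left(\left(-147 - 199888 + 496\right) + 18172\right) = 15457 \left(-199539 + 18172\right) = 15457 \left(-181367\right) = -2803389719$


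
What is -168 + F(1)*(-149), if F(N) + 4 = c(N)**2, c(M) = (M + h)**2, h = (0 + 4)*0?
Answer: 279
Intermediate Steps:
h = 0 (h = 4*0 = 0)
c(M) = M**2 (c(M) = (M + 0)**2 = M**2)
F(N) = -4 + N**4 (F(N) = -4 + (N**2)**2 = -4 + N**4)
-168 + F(1)*(-149) = -168 + (-4 + 1**4)*(-149) = -168 + (-4 + 1)*(-149) = -168 - 3*(-149) = -168 + 447 = 279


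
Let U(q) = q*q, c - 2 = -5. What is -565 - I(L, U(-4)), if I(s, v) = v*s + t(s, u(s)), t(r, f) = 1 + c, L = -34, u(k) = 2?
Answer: -19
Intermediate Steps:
c = -3 (c = 2 - 5 = -3)
U(q) = q²
t(r, f) = -2 (t(r, f) = 1 - 3 = -2)
I(s, v) = -2 + s*v (I(s, v) = v*s - 2 = s*v - 2 = -2 + s*v)
-565 - I(L, U(-4)) = -565 - (-2 - 34*(-4)²) = -565 - (-2 - 34*16) = -565 - (-2 - 544) = -565 - 1*(-546) = -565 + 546 = -19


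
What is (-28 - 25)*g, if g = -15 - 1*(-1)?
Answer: 742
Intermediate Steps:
g = -14 (g = -15 + 1 = -14)
(-28 - 25)*g = (-28 - 25)*(-14) = -53*(-14) = 742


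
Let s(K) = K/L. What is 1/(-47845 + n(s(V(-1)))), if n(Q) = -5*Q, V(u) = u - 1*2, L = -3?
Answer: -1/47850 ≈ -2.0899e-5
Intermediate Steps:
V(u) = -2 + u (V(u) = u - 2 = -2 + u)
s(K) = -K/3 (s(K) = K/(-3) = K*(-⅓) = -K/3)
1/(-47845 + n(s(V(-1)))) = 1/(-47845 - (-5)*(-2 - 1)/3) = 1/(-47845 - (-5)*(-3)/3) = 1/(-47845 - 5*1) = 1/(-47845 - 5) = 1/(-47850) = -1/47850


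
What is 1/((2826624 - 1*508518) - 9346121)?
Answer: -1/7028015 ≈ -1.4229e-7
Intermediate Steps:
1/((2826624 - 1*508518) - 9346121) = 1/((2826624 - 508518) - 9346121) = 1/(2318106 - 9346121) = 1/(-7028015) = -1/7028015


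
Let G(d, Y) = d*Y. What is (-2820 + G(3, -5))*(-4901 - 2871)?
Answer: 22033620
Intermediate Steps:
G(d, Y) = Y*d
(-2820 + G(3, -5))*(-4901 - 2871) = (-2820 - 5*3)*(-4901 - 2871) = (-2820 - 15)*(-7772) = -2835*(-7772) = 22033620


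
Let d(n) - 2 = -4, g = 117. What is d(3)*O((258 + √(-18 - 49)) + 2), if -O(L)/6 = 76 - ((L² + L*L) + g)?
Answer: -1621284 - 12480*I*√67 ≈ -1.6213e+6 - 1.0215e+5*I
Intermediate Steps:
d(n) = -2 (d(n) = 2 - 4 = -2)
O(L) = 246 + 12*L² (O(L) = -6*(76 - ((L² + L*L) + 117)) = -6*(76 - ((L² + L²) + 117)) = -6*(76 - (2*L² + 117)) = -6*(76 - (117 + 2*L²)) = -6*(76 + (-117 - 2*L²)) = -6*(-41 - 2*L²) = 246 + 12*L²)
d(3)*O((258 + √(-18 - 49)) + 2) = -2*(246 + 12*((258 + √(-18 - 49)) + 2)²) = -2*(246 + 12*((258 + √(-67)) + 2)²) = -2*(246 + 12*((258 + I*√67) + 2)²) = -2*(246 + 12*(260 + I*√67)²) = -492 - 24*(260 + I*√67)²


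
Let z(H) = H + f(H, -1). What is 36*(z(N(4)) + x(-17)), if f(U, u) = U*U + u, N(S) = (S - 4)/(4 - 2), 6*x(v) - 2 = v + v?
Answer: -228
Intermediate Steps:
x(v) = ⅓ + v/3 (x(v) = ⅓ + (v + v)/6 = ⅓ + (2*v)/6 = ⅓ + v/3)
N(S) = -2 + S/2 (N(S) = (-4 + S)/2 = (-4 + S)*(½) = -2 + S/2)
f(U, u) = u + U² (f(U, u) = U² + u = u + U²)
z(H) = -1 + H + H² (z(H) = H + (-1 + H²) = -1 + H + H²)
36*(z(N(4)) + x(-17)) = 36*((-1 + (-2 + (½)*4) + (-2 + (½)*4)²) + (⅓ + (⅓)*(-17))) = 36*((-1 + (-2 + 2) + (-2 + 2)²) + (⅓ - 17/3)) = 36*((-1 + 0 + 0²) - 16/3) = 36*((-1 + 0 + 0) - 16/3) = 36*(-1 - 16/3) = 36*(-19/3) = -228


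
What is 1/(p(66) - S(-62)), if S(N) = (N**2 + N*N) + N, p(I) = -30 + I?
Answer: -1/7590 ≈ -0.00013175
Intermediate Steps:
S(N) = N + 2*N**2 (S(N) = (N**2 + N**2) + N = 2*N**2 + N = N + 2*N**2)
1/(p(66) - S(-62)) = 1/((-30 + 66) - (-62)*(1 + 2*(-62))) = 1/(36 - (-62)*(1 - 124)) = 1/(36 - (-62)*(-123)) = 1/(36 - 1*7626) = 1/(36 - 7626) = 1/(-7590) = -1/7590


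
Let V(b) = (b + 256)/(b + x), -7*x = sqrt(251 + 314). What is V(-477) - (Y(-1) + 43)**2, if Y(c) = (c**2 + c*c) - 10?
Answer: -13651570667/11148356 - 1547*sqrt(565)/11148356 ≈ -1224.5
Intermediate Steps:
x = -sqrt(565)/7 (x = -sqrt(251 + 314)/7 = -sqrt(565)/7 ≈ -3.3957)
Y(c) = -10 + 2*c**2 (Y(c) = (c**2 + c**2) - 10 = 2*c**2 - 10 = -10 + 2*c**2)
V(b) = (256 + b)/(b - sqrt(565)/7) (V(b) = (b + 256)/(b - sqrt(565)/7) = (256 + b)/(b - sqrt(565)/7))
V(-477) - (Y(-1) + 43)**2 = 7*(256 - 477)/(-sqrt(565) + 7*(-477)) - ((-10 + 2*(-1)**2) + 43)**2 = 7*(-221)/(-sqrt(565) - 3339) - ((-10 + 2*1) + 43)**2 = 7*(-221)/(-3339 - sqrt(565)) - ((-10 + 2) + 43)**2 = -1547/(-3339 - sqrt(565)) - (-8 + 43)**2 = -1547/(-3339 - sqrt(565)) - 1*35**2 = -1547/(-3339 - sqrt(565)) - 1*1225 = -1547/(-3339 - sqrt(565)) - 1225 = -1225 - 1547/(-3339 - sqrt(565))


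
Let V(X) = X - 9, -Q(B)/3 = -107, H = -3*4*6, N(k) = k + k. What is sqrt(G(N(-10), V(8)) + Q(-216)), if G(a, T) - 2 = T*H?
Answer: sqrt(395) ≈ 19.875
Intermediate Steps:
N(k) = 2*k
H = -72 (H = -12*6 = -72)
Q(B) = 321 (Q(B) = -3*(-107) = 321)
V(X) = -9 + X
G(a, T) = 2 - 72*T (G(a, T) = 2 + T*(-72) = 2 - 72*T)
sqrt(G(N(-10), V(8)) + Q(-216)) = sqrt((2 - 72*(-9 + 8)) + 321) = sqrt((2 - 72*(-1)) + 321) = sqrt((2 + 72) + 321) = sqrt(74 + 321) = sqrt(395)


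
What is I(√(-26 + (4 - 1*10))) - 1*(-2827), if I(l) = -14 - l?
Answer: 2813 - 4*I*√2 ≈ 2813.0 - 5.6569*I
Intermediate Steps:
I(√(-26 + (4 - 1*10))) - 1*(-2827) = (-14 - √(-26 + (4 - 1*10))) - 1*(-2827) = (-14 - √(-26 + (4 - 10))) + 2827 = (-14 - √(-26 - 6)) + 2827 = (-14 - √(-32)) + 2827 = (-14 - 4*I*√2) + 2827 = 2813 - 4*I*√2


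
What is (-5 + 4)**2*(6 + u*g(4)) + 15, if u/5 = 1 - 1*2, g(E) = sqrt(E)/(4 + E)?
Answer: 79/4 ≈ 19.750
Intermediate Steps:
g(E) = sqrt(E)/(4 + E)
u = -5 (u = 5*(1 - 1*2) = 5*(1 - 2) = 5*(-1) = -5)
(-5 + 4)**2*(6 + u*g(4)) + 15 = (-5 + 4)**2*(6 - 5*sqrt(4)/(4 + 4)) + 15 = (-1)**2*(6 - 10/8) + 15 = 1*(6 - 10/8) + 15 = 1*(6 - 5*1/4) + 15 = 1*(6 - 5/4) + 15 = 1*(19/4) + 15 = 19/4 + 15 = 79/4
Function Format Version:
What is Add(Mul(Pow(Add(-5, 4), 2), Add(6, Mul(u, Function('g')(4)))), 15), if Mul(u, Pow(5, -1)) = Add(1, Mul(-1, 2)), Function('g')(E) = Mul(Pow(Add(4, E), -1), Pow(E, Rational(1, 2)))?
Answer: Rational(79, 4) ≈ 19.750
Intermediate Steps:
Function('g')(E) = Mul(Pow(E, Rational(1, 2)), Pow(Add(4, E), -1))
u = -5 (u = Mul(5, Add(1, Mul(-1, 2))) = Mul(5, Add(1, -2)) = Mul(5, -1) = -5)
Add(Mul(Pow(Add(-5, 4), 2), Add(6, Mul(u, Function('g')(4)))), 15) = Add(Mul(Pow(Add(-5, 4), 2), Add(6, Mul(-5, Mul(Pow(4, Rational(1, 2)), Pow(Add(4, 4), -1))))), 15) = Add(Mul(Pow(-1, 2), Add(6, Mul(-5, Mul(2, Pow(8, -1))))), 15) = Add(Mul(1, Add(6, Mul(-5, Mul(2, Rational(1, 8))))), 15) = Add(Mul(1, Add(6, Mul(-5, Rational(1, 4)))), 15) = Add(Mul(1, Add(6, Rational(-5, 4))), 15) = Add(Mul(1, Rational(19, 4)), 15) = Add(Rational(19, 4), 15) = Rational(79, 4)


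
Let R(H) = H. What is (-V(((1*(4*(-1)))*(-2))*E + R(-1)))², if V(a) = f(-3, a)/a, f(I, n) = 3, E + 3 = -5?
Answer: 9/4225 ≈ 0.0021302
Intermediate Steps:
E = -8 (E = -3 - 5 = -8)
V(a) = 3/a
(-V(((1*(4*(-1)))*(-2))*E + R(-1)))² = (-3/(((1*(4*(-1)))*(-2))*(-8) - 1))² = (-3/(((1*(-4))*(-2))*(-8) - 1))² = (-3/(-4*(-2)*(-8) - 1))² = (-3/(8*(-8) - 1))² = (-3/(-64 - 1))² = (-3/(-65))² = (-3*(-1)/65)² = (-1*(-3/65))² = (3/65)² = 9/4225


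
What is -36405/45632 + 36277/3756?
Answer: 379663721/42848448 ≈ 8.8606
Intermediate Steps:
-36405/45632 + 36277/3756 = 379663721/42848448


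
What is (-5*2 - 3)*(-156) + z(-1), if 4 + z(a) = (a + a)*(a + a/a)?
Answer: 2024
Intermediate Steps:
z(a) = -4 + 2*a*(1 + a) (z(a) = -4 + (a + a)*(a + a/a) = -4 + (2*a)*(a + 1) = -4 + (2*a)*(1 + a) = -4 + 2*a*(1 + a))
(-5*2 - 3)*(-156) + z(-1) = (-5*2 - 3)*(-156) + (-4 + 2*(-1) + 2*(-1)²) = (-10 - 3)*(-156) + (-4 - 2 + 2*1) = -13*(-156) + (-4 - 2 + 2) = 2028 - 4 = 2024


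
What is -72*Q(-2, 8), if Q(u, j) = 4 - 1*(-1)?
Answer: -360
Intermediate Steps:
Q(u, j) = 5 (Q(u, j) = 4 + 1 = 5)
-72*Q(-2, 8) = -72*5 = -360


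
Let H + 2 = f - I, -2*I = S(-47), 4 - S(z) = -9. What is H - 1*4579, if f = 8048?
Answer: 6947/2 ≈ 3473.5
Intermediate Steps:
S(z) = 13 (S(z) = 4 - 1*(-9) = 4 + 9 = 13)
I = -13/2 (I = -½*13 = -13/2 ≈ -6.5000)
H = 16105/2 (H = -2 + (8048 - 1*(-13/2)) = -2 + (8048 + 13/2) = -2 + 16109/2 = 16105/2 ≈ 8052.5)
H - 1*4579 = 16105/2 - 1*4579 = 16105/2 - 4579 = 6947/2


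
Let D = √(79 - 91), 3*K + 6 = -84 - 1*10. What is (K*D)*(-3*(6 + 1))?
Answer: 1400*I*√3 ≈ 2424.9*I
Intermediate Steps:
K = -100/3 (K = -2 + (-84 - 1*10)/3 = -2 + (-84 - 10)/3 = -2 + (⅓)*(-94) = -2 - 94/3 = -100/3 ≈ -33.333)
D = 2*I*√3 (D = √(-12) = 2*I*√3 ≈ 3.4641*I)
(K*D)*(-3*(6 + 1)) = (-200*I*√3/3)*(-3*(6 + 1)) = (-200*I*√3/3)*(-3*7) = -200*I*√3/3*(-21) = 1400*I*√3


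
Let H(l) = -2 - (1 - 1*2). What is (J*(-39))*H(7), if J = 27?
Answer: 1053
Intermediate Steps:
H(l) = -1 (H(l) = -2 - (1 - 2) = -2 - 1*(-1) = -2 + 1 = -1)
(J*(-39))*H(7) = (27*(-39))*(-1) = -1053*(-1) = 1053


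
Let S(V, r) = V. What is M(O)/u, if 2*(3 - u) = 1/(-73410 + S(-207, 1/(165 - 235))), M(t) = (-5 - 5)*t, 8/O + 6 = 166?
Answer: -73617/441703 ≈ -0.16667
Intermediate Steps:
O = 1/20 (O = 8/(-6 + 166) = 8/160 = 8*(1/160) = 1/20 ≈ 0.050000)
M(t) = -10*t
u = 441703/147234 (u = 3 - 1/(2*(-73410 - 207)) = 3 - ½/(-73617) = 3 - ½*(-1/73617) = 3 + 1/147234 = 441703/147234 ≈ 3.0000)
M(O)/u = (-10*1/20)/(441703/147234) = -½*147234/441703 = -73617/441703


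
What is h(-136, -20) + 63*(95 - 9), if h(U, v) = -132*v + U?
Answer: 7922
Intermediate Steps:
h(U, v) = U - 132*v
h(-136, -20) + 63*(95 - 9) = (-136 - 132*(-20)) + 63*(95 - 9) = (-136 + 2640) + 63*86 = 2504 + 5418 = 7922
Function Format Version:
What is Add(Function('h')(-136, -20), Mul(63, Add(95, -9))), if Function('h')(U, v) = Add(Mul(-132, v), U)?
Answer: 7922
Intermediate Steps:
Function('h')(U, v) = Add(U, Mul(-132, v))
Add(Function('h')(-136, -20), Mul(63, Add(95, -9))) = Add(Add(-136, Mul(-132, -20)), Mul(63, Add(95, -9))) = Add(Add(-136, 2640), Mul(63, 86)) = Add(2504, 5418) = 7922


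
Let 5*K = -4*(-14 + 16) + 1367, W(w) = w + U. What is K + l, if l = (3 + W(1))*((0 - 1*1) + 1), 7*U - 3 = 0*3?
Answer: 1359/5 ≈ 271.80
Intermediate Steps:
U = 3/7 (U = 3/7 + (0*3)/7 = 3/7 + (⅐)*0 = 3/7 + 0 = 3/7 ≈ 0.42857)
W(w) = 3/7 + w (W(w) = w + 3/7 = 3/7 + w)
l = 0 (l = (3 + (3/7 + 1))*((0 - 1*1) + 1) = (3 + 10/7)*((0 - 1) + 1) = 31*(-1 + 1)/7 = (31/7)*0 = 0)
K = 1359/5 (K = (-4*(-14 + 16) + 1367)/5 = (-4*2 + 1367)/5 = (-8 + 1367)/5 = (⅕)*1359 = 1359/5 ≈ 271.80)
K + l = 1359/5 + 0 = 1359/5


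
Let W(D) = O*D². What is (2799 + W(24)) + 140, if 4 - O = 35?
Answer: -14917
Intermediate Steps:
O = -31 (O = 4 - 1*35 = 4 - 35 = -31)
W(D) = -31*D²
(2799 + W(24)) + 140 = (2799 - 31*24²) + 140 = (2799 - 31*576) + 140 = (2799 - 17856) + 140 = -15057 + 140 = -14917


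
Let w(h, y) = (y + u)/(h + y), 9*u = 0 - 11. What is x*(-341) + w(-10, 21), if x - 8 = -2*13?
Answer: 607840/99 ≈ 6139.8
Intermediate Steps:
u = -11/9 (u = (0 - 11)/9 = (⅑)*(-11) = -11/9 ≈ -1.2222)
x = -18 (x = 8 - 2*13 = 8 - 26 = -18)
w(h, y) = (-11/9 + y)/(h + y) (w(h, y) = (y - 11/9)/(h + y) = (-11/9 + y)/(h + y))
x*(-341) + w(-10, 21) = -18*(-341) + (-11/9 + 21)/(-10 + 21) = 6138 + (178/9)/11 = 6138 + (1/11)*(178/9) = 6138 + 178/99 = 607840/99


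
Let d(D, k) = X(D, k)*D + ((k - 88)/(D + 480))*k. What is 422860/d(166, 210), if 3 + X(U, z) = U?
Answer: 34145945/2188136 ≈ 15.605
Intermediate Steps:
X(U, z) = -3 + U
d(D, k) = D*(-3 + D) + k*(-88 + k)/(480 + D) (d(D, k) = (-3 + D)*D + ((k - 88)/(D + 480))*k = D*(-3 + D) + ((-88 + k)/(480 + D))*k = D*(-3 + D) + k*(-88 + k)/(480 + D))
422860/d(166, 210) = 422860/(((166³ + 210² - 1440*166 - 88*210 + 477*166²)/(480 + 166))) = 422860/(((4574296 + 44100 - 239040 - 18480 + 477*27556)/646)) = 422860/(((4574296 + 44100 - 239040 - 18480 + 13144212)/646)) = 422860/(((1/646)*17505088)) = 422860/(8752544/323) = 422860*(323/8752544) = 34145945/2188136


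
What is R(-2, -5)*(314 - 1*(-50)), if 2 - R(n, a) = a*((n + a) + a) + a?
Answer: -19292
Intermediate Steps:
R(n, a) = 2 - a - a*(n + 2*a) (R(n, a) = 2 - (a*((n + a) + a) + a) = 2 - (a*((a + n) + a) + a) = 2 - (a*(n + 2*a) + a) = 2 - (a + a*(n + 2*a)) = 2 + (-a - a*(n + 2*a)) = 2 - a - a*(n + 2*a))
R(-2, -5)*(314 - 1*(-50)) = (2 - 1*(-5) - 2*(-5)² - 1*(-5)*(-2))*(314 - 1*(-50)) = (2 + 5 - 2*25 - 10)*(314 + 50) = (2 + 5 - 50 - 10)*364 = -53*364 = -19292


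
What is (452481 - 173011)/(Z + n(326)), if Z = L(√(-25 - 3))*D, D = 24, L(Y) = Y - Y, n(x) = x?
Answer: 139735/163 ≈ 857.27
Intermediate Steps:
L(Y) = 0
Z = 0 (Z = 0*24 = 0)
(452481 - 173011)/(Z + n(326)) = (452481 - 173011)/(0 + 326) = 279470/326 = 279470*(1/326) = 139735/163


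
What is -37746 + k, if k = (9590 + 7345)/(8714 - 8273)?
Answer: -5543017/147 ≈ -37708.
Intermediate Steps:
k = 5645/147 (k = 16935/441 = 16935*(1/441) = 5645/147 ≈ 38.401)
-37746 + k = -37746 + 5645/147 = -5543017/147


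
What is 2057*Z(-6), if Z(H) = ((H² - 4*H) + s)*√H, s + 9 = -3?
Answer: 98736*I*√6 ≈ 2.4185e+5*I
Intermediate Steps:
s = -12 (s = -9 - 3 = -12)
Z(H) = √H*(-12 + H² - 4*H) (Z(H) = ((H² - 4*H) - 12)*√H = (-12 + H² - 4*H)*√H = √H*(-12 + H² - 4*H))
2057*Z(-6) = 2057*(√(-6)*(-12 + (-6)² - 4*(-6))) = 2057*((I*√6)*(-12 + 36 + 24)) = 2057*((I*√6)*48) = 2057*(48*I*√6) = 98736*I*√6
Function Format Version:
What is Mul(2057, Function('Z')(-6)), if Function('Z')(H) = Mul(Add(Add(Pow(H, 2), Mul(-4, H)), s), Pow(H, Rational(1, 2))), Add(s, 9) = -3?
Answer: Mul(98736, I, Pow(6, Rational(1, 2))) ≈ Mul(2.4185e+5, I)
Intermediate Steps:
s = -12 (s = Add(-9, -3) = -12)
Function('Z')(H) = Mul(Pow(H, Rational(1, 2)), Add(-12, Pow(H, 2), Mul(-4, H))) (Function('Z')(H) = Mul(Add(Add(Pow(H, 2), Mul(-4, H)), -12), Pow(H, Rational(1, 2))) = Mul(Add(-12, Pow(H, 2), Mul(-4, H)), Pow(H, Rational(1, 2))) = Mul(Pow(H, Rational(1, 2)), Add(-12, Pow(H, 2), Mul(-4, H))))
Mul(2057, Function('Z')(-6)) = Mul(2057, Mul(Pow(-6, Rational(1, 2)), Add(-12, Pow(-6, 2), Mul(-4, -6)))) = Mul(2057, Mul(Mul(I, Pow(6, Rational(1, 2))), Add(-12, 36, 24))) = Mul(2057, Mul(Mul(I, Pow(6, Rational(1, 2))), 48)) = Mul(2057, Mul(48, I, Pow(6, Rational(1, 2)))) = Mul(98736, I, Pow(6, Rational(1, 2)))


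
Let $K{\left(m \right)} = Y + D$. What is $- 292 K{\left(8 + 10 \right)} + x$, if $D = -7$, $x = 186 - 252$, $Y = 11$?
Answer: $-1234$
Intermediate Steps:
$x = -66$ ($x = 186 - 252 = -66$)
$K{\left(m \right)} = 4$ ($K{\left(m \right)} = 11 - 7 = 4$)
$- 292 K{\left(8 + 10 \right)} + x = \left(-292\right) 4 - 66 = -1168 - 66 = -1234$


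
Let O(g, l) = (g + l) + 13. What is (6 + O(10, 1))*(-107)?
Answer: -3210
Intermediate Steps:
O(g, l) = 13 + g + l
(6 + O(10, 1))*(-107) = (6 + (13 + 10 + 1))*(-107) = (6 + 24)*(-107) = 30*(-107) = -3210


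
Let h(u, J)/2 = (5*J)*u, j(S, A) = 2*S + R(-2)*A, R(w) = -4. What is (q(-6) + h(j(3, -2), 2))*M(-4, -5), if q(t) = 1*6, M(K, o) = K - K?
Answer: 0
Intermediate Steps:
M(K, o) = 0
q(t) = 6
j(S, A) = -4*A + 2*S (j(S, A) = 2*S - 4*A = -4*A + 2*S)
h(u, J) = 10*J*u (h(u, J) = 2*((5*J)*u) = 2*(5*J*u) = 10*J*u)
(q(-6) + h(j(3, -2), 2))*M(-4, -5) = (6 + 10*2*(-4*(-2) + 2*3))*0 = (6 + 10*2*(8 + 6))*0 = (6 + 10*2*14)*0 = (6 + 280)*0 = 286*0 = 0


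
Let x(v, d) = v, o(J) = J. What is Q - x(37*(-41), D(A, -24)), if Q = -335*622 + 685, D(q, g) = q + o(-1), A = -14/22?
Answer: -206168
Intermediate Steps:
A = -7/11 (A = -14*1/22 = -7/11 ≈ -0.63636)
D(q, g) = -1 + q (D(q, g) = q - 1 = -1 + q)
Q = -207685 (Q = -208370 + 685 = -207685)
Q - x(37*(-41), D(A, -24)) = -207685 - 37*(-41) = -207685 - 1*(-1517) = -207685 + 1517 = -206168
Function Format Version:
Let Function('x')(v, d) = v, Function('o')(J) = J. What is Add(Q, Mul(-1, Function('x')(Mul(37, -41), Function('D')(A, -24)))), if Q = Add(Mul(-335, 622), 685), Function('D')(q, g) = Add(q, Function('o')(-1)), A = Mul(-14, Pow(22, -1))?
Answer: -206168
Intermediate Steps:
A = Rational(-7, 11) (A = Mul(-14, Rational(1, 22)) = Rational(-7, 11) ≈ -0.63636)
Function('D')(q, g) = Add(-1, q) (Function('D')(q, g) = Add(q, -1) = Add(-1, q))
Q = -207685 (Q = Add(-208370, 685) = -207685)
Add(Q, Mul(-1, Function('x')(Mul(37, -41), Function('D')(A, -24)))) = Add(-207685, Mul(-1, Mul(37, -41))) = Add(-207685, Mul(-1, -1517)) = Add(-207685, 1517) = -206168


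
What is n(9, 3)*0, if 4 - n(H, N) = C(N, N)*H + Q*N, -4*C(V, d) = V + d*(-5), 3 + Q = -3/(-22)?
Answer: 0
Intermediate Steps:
Q = -63/22 (Q = -3 - 3/(-22) = -3 - 3*(-1/22) = -3 + 3/22 = -63/22 ≈ -2.8636)
C(V, d) = -V/4 + 5*d/4 (C(V, d) = -(V + d*(-5))/4 = -(V - 5*d)/4 = -V/4 + 5*d/4)
n(H, N) = 4 + 63*N/22 - H*N (n(H, N) = 4 - ((-N/4 + 5*N/4)*H - 63*N/22) = 4 - (N*H - 63*N/22) = 4 - (H*N - 63*N/22) = 4 - (-63*N/22 + H*N) = 4 + (63*N/22 - H*N) = 4 + 63*N/22 - H*N)
n(9, 3)*0 = (4 + (63/22)*3 - 1*9*3)*0 = (4 + 189/22 - 27)*0 = -317/22*0 = 0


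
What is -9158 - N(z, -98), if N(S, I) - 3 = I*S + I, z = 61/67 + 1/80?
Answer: -24046437/2680 ≈ -8972.5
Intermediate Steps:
z = 4947/5360 (z = 61*(1/67) + 1*(1/80) = 61/67 + 1/80 = 4947/5360 ≈ 0.92295)
N(S, I) = 3 + I + I*S (N(S, I) = 3 + (I*S + I) = 3 + (I + I*S) = 3 + I + I*S)
-9158 - N(z, -98) = -9158 - (3 - 98 - 98*4947/5360) = -9158 - (3 - 98 - 242403/2680) = -9158 - 1*(-497003/2680) = -9158 + 497003/2680 = -24046437/2680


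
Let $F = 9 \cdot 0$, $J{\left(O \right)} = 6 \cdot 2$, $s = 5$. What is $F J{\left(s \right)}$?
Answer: $0$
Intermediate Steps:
$J{\left(O \right)} = 12$
$F = 0$
$F J{\left(s \right)} = 0 \cdot 12 = 0$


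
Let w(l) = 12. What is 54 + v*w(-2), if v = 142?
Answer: 1758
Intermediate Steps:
54 + v*w(-2) = 54 + 142*12 = 54 + 1704 = 1758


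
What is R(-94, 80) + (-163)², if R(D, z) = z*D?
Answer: 19049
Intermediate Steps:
R(D, z) = D*z
R(-94, 80) + (-163)² = -94*80 + (-163)² = -7520 + 26569 = 19049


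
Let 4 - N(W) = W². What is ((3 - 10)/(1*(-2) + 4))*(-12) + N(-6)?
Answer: 10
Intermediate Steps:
N(W) = 4 - W²
((3 - 10)/(1*(-2) + 4))*(-12) + N(-6) = ((3 - 10)/(1*(-2) + 4))*(-12) + (4 - 1*(-6)²) = -7/(-2 + 4)*(-12) + (4 - 1*36) = -7/2*(-12) + (4 - 36) = -7*½*(-12) - 32 = -7/2*(-12) - 32 = 42 - 32 = 10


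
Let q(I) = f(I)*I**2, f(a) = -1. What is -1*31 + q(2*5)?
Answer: -131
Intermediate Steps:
q(I) = -I**2
-1*31 + q(2*5) = -1*31 - (2*5)**2 = -31 - 1*10**2 = -31 - 1*100 = -31 - 100 = -131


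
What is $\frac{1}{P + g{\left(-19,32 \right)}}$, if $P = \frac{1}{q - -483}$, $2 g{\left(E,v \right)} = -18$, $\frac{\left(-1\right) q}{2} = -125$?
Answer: $- \frac{733}{6596} \approx -0.11113$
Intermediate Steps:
$q = 250$ ($q = \left(-2\right) \left(-125\right) = 250$)
$g{\left(E,v \right)} = -9$ ($g{\left(E,v \right)} = \frac{1}{2} \left(-18\right) = -9$)
$P = \frac{1}{733}$ ($P = \frac{1}{250 - -483} = \frac{1}{250 + 483} = \frac{1}{733} \approx 0.0013643$)
$\frac{1}{P + g{\left(-19,32 \right)}} = \frac{1}{\frac{1}{733} - 9} = \frac{1}{- \frac{6596}{733}} = - \frac{733}{6596}$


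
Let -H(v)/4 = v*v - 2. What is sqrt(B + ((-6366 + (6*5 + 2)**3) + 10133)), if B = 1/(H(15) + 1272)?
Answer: 3*sqrt(146545955)/190 ≈ 191.14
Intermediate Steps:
H(v) = 8 - 4*v**2 (H(v) = -4*(v*v - 2) = -4*(v**2 - 2) = -4*(-2 + v**2) = 8 - 4*v**2)
B = 1/380 (B = 1/((8 - 4*15**2) + 1272) = 1/((8 - 4*225) + 1272) = 1/((8 - 900) + 1272) = 1/(-892 + 1272) = 1/380 ≈ 0.0026316)
sqrt(B + ((-6366 + (6*5 + 2)**3) + 10133)) = sqrt(1/380 + ((-6366 + (6*5 + 2)**3) + 10133)) = sqrt(1/380 + ((-6366 + (30 + 2)**3) + 10133)) = sqrt(1/380 + ((-6366 + 32**3) + 10133)) = sqrt(1/380 + ((-6366 + 32768) + 10133)) = sqrt(1/380 + (26402 + 10133)) = sqrt(1/380 + 36535) = sqrt(13883301/380) = 3*sqrt(146545955)/190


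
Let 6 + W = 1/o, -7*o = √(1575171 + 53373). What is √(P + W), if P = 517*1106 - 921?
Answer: √(1478563774686000 - 89061*√25446)/50892 ≈ 755.56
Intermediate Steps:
o = -8*√25446/7 (o = -√(1575171 + 53373)/7 = -8*√25446/7 ≈ -182.31)
W = -6 - 7*√25446/203568 (W = -6 + 1/(-8*√25446/7) = -6 - 7*√25446/203568 ≈ -6.0055)
P = 570881 (P = 571802 - 921 = 570881)
√(P + W) = √(570881 + (-6 - 7*√25446/203568)) = √(570875 - 7*√25446/203568)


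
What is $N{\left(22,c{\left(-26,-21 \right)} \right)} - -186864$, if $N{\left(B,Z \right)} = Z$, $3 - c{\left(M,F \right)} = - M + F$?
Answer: $186862$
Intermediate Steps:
$c{\left(M,F \right)} = 3 + M - F$ ($c{\left(M,F \right)} = 3 - \left(- M + F\right) = 3 - \left(F - M\right) = 3 + M - F$)
$N{\left(22,c{\left(-26,-21 \right)} \right)} - -186864 = \left(3 - 26 - -21\right) - -186864 = \left(3 - 26 + 21\right) + 186864 = -2 + 186864 = 186862$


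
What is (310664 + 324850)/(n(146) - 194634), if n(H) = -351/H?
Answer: -30928348/9472305 ≈ -3.2651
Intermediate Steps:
(310664 + 324850)/(n(146) - 194634) = (310664 + 324850)/(-351/146 - 194634) = 635514/(-351*1/146 - 194634) = 635514/(-351/146 - 194634) = 635514/(-28416915/146) = 635514*(-146/28416915) = -30928348/9472305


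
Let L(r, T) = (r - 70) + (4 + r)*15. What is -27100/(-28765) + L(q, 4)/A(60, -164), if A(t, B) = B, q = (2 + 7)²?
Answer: -3254739/471746 ≈ -6.8993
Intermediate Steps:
q = 81 (q = 9² = 81)
L(r, T) = -10 + 16*r (L(r, T) = (-70 + r) + (60 + 15*r) = -10 + 16*r)
-27100/(-28765) + L(q, 4)/A(60, -164) = -27100/(-28765) + (-10 + 16*81)/(-164) = -27100*(-1/28765) + (-10 + 1296)*(-1/164) = 5420/5753 + 1286*(-1/164) = 5420/5753 - 643/82 = -3254739/471746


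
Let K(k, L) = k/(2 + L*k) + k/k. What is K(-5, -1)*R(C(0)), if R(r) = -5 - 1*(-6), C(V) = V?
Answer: 2/7 ≈ 0.28571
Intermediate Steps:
K(k, L) = 1 + k/(2 + L*k) (K(k, L) = k/(2 + L*k) + 1 = 1 + k/(2 + L*k))
R(r) = 1 (R(r) = -5 + 6 = 1)
K(-5, -1)*R(C(0)) = ((2 - 5 - 1*(-5))/(2 - 1*(-5)))*1 = ((2 - 5 + 5)/(2 + 5))*1 = (2/7)*1 = 2/7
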